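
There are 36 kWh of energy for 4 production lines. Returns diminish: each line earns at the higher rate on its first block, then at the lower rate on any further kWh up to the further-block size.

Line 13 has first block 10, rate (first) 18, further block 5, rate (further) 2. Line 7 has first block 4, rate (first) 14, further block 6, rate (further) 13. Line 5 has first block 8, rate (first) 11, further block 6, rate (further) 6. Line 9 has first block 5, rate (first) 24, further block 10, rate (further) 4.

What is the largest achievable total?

Order all 8 blocks by rate: Line 9/first 24 > Line 13/first 18 > Line 7/first 14 > Line 7/second 13 > Line 5/first 11 > Line 5/second 6 > Line 9/second 4 > Line 13/second 2.
Line 9 first at 24: fill all 5 — 31 left.
Fill Line 13 first block (10 at 18) — 21 left.
Line 7 first at 14: fill all 4 — 17 left.
Line 7 second at 13: fill all 6 — 11 left.
Fill Line 5 first block (8 at 11) — 3 left.
Line 5/second: +3 of 6 at 6; pool empty.
Total = 24×5 + 18×10 + 14×4 + 13×6 + 11×8 + 6×3 = 540.

540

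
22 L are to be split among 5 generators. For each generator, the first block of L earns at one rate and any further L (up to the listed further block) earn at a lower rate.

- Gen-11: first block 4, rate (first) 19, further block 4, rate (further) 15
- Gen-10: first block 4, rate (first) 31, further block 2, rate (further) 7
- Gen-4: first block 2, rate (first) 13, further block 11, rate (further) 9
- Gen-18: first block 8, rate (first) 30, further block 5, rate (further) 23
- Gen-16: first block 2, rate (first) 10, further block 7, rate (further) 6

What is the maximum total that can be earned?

Treat each block as its own option and order by rate: Gen-10/tier1 31 > Gen-18/tier1 30 > Gen-18/tier2 23 > Gen-11/tier1 19 > Gen-11/tier2 15 > Gen-4/tier1 13 > Gen-16/tier1 10 > Gen-4/tier2 9 > Gen-10/tier2 7 > Gen-16/tier2 6.
Fill Gen-10 tier1 block (4 at 31) — 18 left.
Fill Gen-18 tier1 block (8 at 30) — 10 left.
Gen-18/tier2 (23): +5 — 5 left.
Fill Gen-11 tier1 block (4 at 19) — 1 left.
Gen-11/tier2: +1 of 4 at 15; pool empty.
Total = 31×4 + 30×8 + 23×5 + 19×4 + 15×1 = 570.

570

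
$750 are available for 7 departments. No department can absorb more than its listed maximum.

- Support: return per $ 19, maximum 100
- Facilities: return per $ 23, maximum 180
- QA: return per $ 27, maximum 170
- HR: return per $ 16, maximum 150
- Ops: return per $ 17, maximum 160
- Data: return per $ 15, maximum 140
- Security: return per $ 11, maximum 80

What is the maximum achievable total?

15590

Rank by return per $: QA 27 > Facilities 23 > Support 19 > Ops 17 > HR 16 > Data 15 > Security 11.
QA: +170 to 170 (cap) — 580 left.
Facilities takes 180 to reach its cap of 180 — 400 left.
Support takes 100 to reach its cap of 100 — 300 left.
Ops takes 160 to reach its cap of 160 — 140 left.
Only 140 left; HR takes them to reach 140.
Total = 19×100 + 23×180 + 27×170 + 16×140 + 17×160 = 15590.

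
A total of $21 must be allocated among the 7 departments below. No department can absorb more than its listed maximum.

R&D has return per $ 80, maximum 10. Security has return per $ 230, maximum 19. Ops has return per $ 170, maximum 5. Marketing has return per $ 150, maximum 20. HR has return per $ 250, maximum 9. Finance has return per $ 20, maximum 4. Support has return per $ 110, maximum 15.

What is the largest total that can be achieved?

5010

Order the departments by return per $: HR 250 > Security 230 > Ops 170 > Marketing 150 > Support 110 > R&D 80 > Finance 20.
Give HR 9 to hit its cap of 9 — 12 left.
Security: +12 (room for 19) → 12. Pool exhausted.
Total = 230×12 + 250×9 = 5010.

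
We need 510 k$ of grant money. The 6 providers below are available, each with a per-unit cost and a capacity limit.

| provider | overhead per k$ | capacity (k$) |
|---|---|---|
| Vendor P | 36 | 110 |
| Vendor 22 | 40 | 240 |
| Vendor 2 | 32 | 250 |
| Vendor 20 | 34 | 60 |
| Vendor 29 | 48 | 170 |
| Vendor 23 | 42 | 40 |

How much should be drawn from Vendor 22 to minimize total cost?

90

Fill from the cheapest provider first.
Vendor 2 (32): use full 250 → 260 k$ to go.
Vendor 20 at 34: take all 60 k$ → 200 still needed.
Take 110 from Vendor P at 36 → need 90 more.
Take 90 from Vendor 22 at 40 to finish.
Vendor 23, Vendor 29: unused.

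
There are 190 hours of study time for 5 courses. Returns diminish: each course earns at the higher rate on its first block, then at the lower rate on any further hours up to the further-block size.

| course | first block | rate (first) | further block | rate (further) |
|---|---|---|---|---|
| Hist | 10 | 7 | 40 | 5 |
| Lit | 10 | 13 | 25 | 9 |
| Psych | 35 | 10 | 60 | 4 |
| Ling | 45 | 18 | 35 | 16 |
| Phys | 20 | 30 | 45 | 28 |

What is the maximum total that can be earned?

Order all 10 blocks by rate: Phys/first 30 > Phys/second 28 > Ling/first 18 > Ling/second 16 > Lit/first 13 > Psych/first 10 > Lit/second 9 > Hist/first 7 > Hist/second 5 > Psych/second 4.
Phys/first (30): +20 ; 170 left.
Phys/second (28): +45 ; 125 left.
Ling first at 18: fill all 45 ; 80 left.
Ling second at 16: fill all 35 ; 45 left.
Lit/first (13): +10 ; 35 left.
Fill Psych first block (35 at 10) ; 0 left.
Total = 30×20 + 28×45 + 18×45 + 16×35 + 13×10 + 10×35 = 3710.

3710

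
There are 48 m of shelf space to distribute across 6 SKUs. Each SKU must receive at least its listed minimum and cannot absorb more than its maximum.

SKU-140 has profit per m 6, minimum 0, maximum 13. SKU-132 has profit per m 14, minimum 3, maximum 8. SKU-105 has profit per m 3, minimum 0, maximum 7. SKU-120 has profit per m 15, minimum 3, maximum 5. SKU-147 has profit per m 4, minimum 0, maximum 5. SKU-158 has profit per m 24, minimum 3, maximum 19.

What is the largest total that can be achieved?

Meeting every minimum uses 0+3+0+3+0+3 = 9 m, leaving 39.
Rank by profit per m: SKU-158 24 > SKU-120 15 > SKU-132 14 > SKU-140 6 > SKU-147 4 > SKU-105 3.
Give SKU-158 16 more to hit its cap of 19 — 23 left.
SKU-120: +2 to 5 (cap) — 21 left.
SKU-132: +5 to 8 (cap) — 16 left.
SKU-140 takes 13 more to reach its cap of 13 — 3 left.
SKU-147 has room for 5 more but only 3 remain, so it gets 3.
Total = 6×13 + 14×8 + 15×5 + 4×3 + 24×19 = 733.

733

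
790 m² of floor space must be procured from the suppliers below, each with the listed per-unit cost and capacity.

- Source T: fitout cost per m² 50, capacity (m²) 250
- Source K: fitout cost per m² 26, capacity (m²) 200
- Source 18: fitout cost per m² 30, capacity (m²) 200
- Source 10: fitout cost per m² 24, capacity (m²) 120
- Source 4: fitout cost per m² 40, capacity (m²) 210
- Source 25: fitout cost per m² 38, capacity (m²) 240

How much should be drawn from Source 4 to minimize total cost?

30

Cheapest first:
Take 120 from Source 10 at 24 — need 670 more.
Source K (26): use full 200 — 470 m² to go.
Take 200 from Source 18 at 30 — need 270 more.
Source 25 at 38: take all 240 m² — 30 still needed.
Source 4 at 40: take 30 of its 210 — requirement met.
Source T: unused.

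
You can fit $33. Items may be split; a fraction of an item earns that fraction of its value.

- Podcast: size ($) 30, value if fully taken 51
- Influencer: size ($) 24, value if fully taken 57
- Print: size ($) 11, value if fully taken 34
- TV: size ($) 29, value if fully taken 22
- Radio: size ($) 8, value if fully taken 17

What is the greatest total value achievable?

Rank by value-to-size ratio: Print 34/11≈3.09, Influencer 57/24≈2.38, Radio 17/8≈2.12, Podcast 51/30≈1.7, TV 22/29≈0.759.
All 11 $ of Print fit (value 34) — 22 remain.
Only 22 $ remain; take 22/24 of Influencer for value 57×22/24 = 52.25.
Total value = 86.25.

86.25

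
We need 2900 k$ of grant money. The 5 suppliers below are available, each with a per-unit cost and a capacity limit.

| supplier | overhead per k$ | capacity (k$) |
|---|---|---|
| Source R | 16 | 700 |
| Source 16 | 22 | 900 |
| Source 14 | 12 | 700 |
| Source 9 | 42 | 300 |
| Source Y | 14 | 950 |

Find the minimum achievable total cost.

Fill from the cheapest supplier first.
Take 700 from Source 14 at 12 ; need 2200 more.
Source Y at 14: take all 950 k$ ; 1250 still needed.
Source R (16): use full 700 ; 550 k$ to go.
Take 550 from Source 16 at 22 to finish.
Source 9: unused.
Cost = 700×12 + 950×14 + 700×16 + 550×22 = 45000.

45000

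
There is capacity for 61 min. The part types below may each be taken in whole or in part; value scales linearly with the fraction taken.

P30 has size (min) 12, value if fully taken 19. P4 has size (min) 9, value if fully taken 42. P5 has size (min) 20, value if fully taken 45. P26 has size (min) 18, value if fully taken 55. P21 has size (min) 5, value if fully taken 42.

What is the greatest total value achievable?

198.25

Sort by value density: P21 42/5≈8.4, P4 42/9≈4.67, P26 55/18≈3.06, P5 45/20≈2.25, P30 19/12≈1.58.
P21: take in full, 5 min for value 42 — 56 left.
All 9 min of P4 fit (value 42) — 47 remain.
All 18 min of P26 fit (value 55) — 29 remain.
All 20 min of P5 fit (value 45) — 9 remain.
Only 9 min remain; take 9/12 of P30 for value 19×9/12 = 14.25.
Total value = 198.25.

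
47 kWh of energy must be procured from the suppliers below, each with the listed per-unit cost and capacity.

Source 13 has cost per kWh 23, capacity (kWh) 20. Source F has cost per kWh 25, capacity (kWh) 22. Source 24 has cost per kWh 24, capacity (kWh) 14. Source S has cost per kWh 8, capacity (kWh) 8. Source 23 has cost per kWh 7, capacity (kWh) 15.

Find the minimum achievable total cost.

Use suppliers in increasing cost order.
Source 23 (7): use full 15 ; 32 kWh to go.
Source S at 8: take all 8 kWh ; 24 still needed.
Source 13 (23): use full 20 ; 4 kWh to go.
Source 24 (24): take the remaining 4 ; done.
Source F: unused.
Cost = 15×7 + 8×8 + 20×23 + 4×24 = 725.

725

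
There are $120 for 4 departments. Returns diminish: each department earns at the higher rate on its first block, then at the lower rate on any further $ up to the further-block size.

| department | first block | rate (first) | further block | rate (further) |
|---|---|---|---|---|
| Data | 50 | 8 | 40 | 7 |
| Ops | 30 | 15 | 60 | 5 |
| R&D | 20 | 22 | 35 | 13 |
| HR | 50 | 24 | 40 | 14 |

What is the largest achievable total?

Order all 8 blocks by rate: HR/T1 24 > R&D/T1 22 > Ops/T1 15 > HR/T2 14 > R&D/T2 13 > Data/T1 8 > Data/T2 7 > Ops/T2 5.
HR/T1 (24): +50 ; 70 left.
R&D/T1 (22): +20 ; 50 left.
Ops/T1 (15): +30 ; 20 left.
HR/T2: +20 of 40 at 14; pool empty.
Total = 24×50 + 22×20 + 15×30 + 14×20 = 2370.

2370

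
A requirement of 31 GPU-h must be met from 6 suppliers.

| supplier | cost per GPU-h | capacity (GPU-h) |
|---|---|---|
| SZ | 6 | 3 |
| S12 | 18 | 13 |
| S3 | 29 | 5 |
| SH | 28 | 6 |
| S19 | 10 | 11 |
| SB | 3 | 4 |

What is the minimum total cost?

374

Fill from the cheapest supplier first.
SB at 3: take all 4 GPU-h — 27 still needed.
Take 3 from SZ at 6 — need 24 more.
Take 11 from S19 at 10 — need 13 more.
S12 at 18: take all 13 GPU-h — 0 still needed.
SH, S3: unused.
Cost = 4×3 + 3×6 + 11×10 + 13×18 = 374.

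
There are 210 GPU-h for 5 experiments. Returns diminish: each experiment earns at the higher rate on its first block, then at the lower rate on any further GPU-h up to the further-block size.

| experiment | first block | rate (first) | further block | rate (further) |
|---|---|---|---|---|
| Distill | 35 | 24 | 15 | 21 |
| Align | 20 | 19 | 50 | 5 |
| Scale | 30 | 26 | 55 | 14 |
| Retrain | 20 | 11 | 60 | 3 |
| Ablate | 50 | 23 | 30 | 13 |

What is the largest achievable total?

4300

Rank every tier by rate: Scale/tier1 26 > Distill/tier1 24 > Ablate/tier1 23 > Distill/tier2 21 > Align/tier1 19 > Scale/tier2 14 > Ablate/tier2 13 > Retrain/tier1 11 > Align/tier2 5 > Retrain/tier2 3.
Scale/tier1 (26): +30 ; 180 left.
Distill tier1 at 24: fill all 35 ; 145 left.
Ablate/tier1 (23): +50 ; 95 left.
Distill tier2 at 21: fill all 15 ; 80 left.
Align tier1 at 19: fill all 20 ; 60 left.
Fill Scale tier2 block (55 at 14) ; 5 left.
Ablate/tier2: +5 of 30 at 13; pool empty.
Total = 26×30 + 24×35 + 23×50 + 21×15 + 19×20 + 14×55 + 13×5 = 4300.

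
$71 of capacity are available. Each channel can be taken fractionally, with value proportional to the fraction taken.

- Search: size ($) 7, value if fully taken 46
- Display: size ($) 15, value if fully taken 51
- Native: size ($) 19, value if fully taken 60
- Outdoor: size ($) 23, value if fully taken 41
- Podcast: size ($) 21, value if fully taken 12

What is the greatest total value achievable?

202

Sort by value density: Search 46/7≈6.57, Display 51/15≈3.4, Native 60/19≈3.16, Outdoor 41/23≈1.78, Podcast 12/21≈0.571.
Take all of Search (7 $, value 46) — 64 $ left.
Display: take in full, 15 $ for value 51 — 49 left.
All 19 $ of Native fit (value 60) — 30 remain.
All 23 $ of Outdoor fit (value 41) — 7 remain.
7 $ left: a 7/21 share of Podcast gives 12×7/21 = 4.
Total value = 202.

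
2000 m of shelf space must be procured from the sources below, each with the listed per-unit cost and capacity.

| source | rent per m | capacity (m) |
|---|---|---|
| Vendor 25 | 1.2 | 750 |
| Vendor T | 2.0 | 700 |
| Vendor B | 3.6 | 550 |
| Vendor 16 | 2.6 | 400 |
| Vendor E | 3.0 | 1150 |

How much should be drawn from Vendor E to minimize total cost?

150

Use sources in increasing cost order.
Vendor 25 at 1.2: take all 750 m — 1250 still needed.
Vendor T (2.0): use full 700 — 550 m to go.
Vendor 16 (2.6): use full 400 — 150 m to go.
Vendor E at 3.0: take 150 of its 1150 — requirement met.
Vendor B: unused.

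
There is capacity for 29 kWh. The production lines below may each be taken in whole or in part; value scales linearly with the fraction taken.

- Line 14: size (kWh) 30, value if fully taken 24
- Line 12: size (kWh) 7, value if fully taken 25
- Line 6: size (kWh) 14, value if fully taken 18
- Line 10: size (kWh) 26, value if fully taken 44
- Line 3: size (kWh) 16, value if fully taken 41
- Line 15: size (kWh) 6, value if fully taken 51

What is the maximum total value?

117

Best value per unit of size first: Line 15 51/6≈8.5, Line 12 25/7≈3.57, Line 3 41/16≈2.56, Line 10 44/26≈1.69, Line 6 18/14≈1.29, Line 14 24/30≈0.8.
Take all of Line 15 (6 kWh, value 51) — 23 kWh left.
All 7 kWh of Line 12 fit (value 25) — 16 remain.
Line 3: take in full, 16 kWh for value 41 — 0 left.
Total value = 117.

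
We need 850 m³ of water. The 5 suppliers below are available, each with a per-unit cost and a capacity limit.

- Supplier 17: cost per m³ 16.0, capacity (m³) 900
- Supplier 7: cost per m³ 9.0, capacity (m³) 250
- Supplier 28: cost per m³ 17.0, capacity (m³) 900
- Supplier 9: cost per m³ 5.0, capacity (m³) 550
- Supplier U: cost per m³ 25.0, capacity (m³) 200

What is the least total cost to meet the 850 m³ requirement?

Cheapest first:
Take 550 from Supplier 9 at 5.0 → need 300 more.
Supplier 7 (9.0): use full 250 → 50 m³ to go.
Supplier 17 at 16.0: take 50 of its 900 → requirement met.
Supplier 28, Supplier U: unused.
Cost = 550×5.0 + 250×9.0 + 50×16.0 = 5800.

5800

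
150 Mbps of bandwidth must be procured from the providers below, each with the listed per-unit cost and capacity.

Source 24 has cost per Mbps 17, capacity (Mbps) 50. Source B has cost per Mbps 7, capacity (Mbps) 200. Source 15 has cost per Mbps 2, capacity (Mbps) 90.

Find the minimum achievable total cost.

600

Use providers in increasing cost order.
Take 90 from Source 15 at 2 — need 60 more.
Source B (7): take the remaining 60 — done.
Source 24: unused.
Cost = 90×2 + 60×7 = 600.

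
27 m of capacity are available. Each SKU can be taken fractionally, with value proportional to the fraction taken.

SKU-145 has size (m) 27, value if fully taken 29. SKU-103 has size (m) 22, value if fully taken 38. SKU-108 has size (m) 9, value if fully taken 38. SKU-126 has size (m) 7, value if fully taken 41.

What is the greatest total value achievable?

98

Best value per unit of size first: SKU-126 41/7≈5.86, SKU-108 38/9≈4.22, SKU-103 38/22≈1.73, SKU-145 29/27≈1.07.
SKU-126: take in full, 7 m for value 41 → 20 left.
SKU-108: take in full, 9 m for value 38 → 11 left.
11 m left: a 11/22 share of SKU-103 gives 38×11/22 = 19.
Total value = 98.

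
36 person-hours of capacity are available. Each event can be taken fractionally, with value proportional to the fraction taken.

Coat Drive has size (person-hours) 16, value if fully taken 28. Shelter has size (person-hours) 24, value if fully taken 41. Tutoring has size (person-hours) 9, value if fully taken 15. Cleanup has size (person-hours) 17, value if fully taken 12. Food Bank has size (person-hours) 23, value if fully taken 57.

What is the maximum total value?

Best value per unit of size first: Food Bank 57/23≈2.48, Coat Drive 28/16≈1.75, Shelter 41/24≈1.71, Tutoring 15/9≈1.67, Cleanup 12/17≈0.706.
Food Bank: take in full, 23 person-hours for value 57 — 13 left.
13 person-hours left: a 13/16 share of Coat Drive gives 28×13/16 = 22.75.
Total value = 79.75.

79.75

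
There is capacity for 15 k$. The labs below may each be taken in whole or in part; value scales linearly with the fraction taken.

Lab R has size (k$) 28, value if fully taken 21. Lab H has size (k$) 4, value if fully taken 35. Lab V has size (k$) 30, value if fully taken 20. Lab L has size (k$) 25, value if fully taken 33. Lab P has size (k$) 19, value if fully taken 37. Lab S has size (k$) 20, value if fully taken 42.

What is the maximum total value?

58.1

Sort by value density: Lab H 35/4≈8.75, Lab S 42/20≈2.1, Lab P 37/19≈1.95, Lab L 33/25≈1.32, Lab R 21/28≈0.75, Lab V 20/30≈0.667.
Take all of Lab H (4 k$, value 35) ; 11 k$ left.
Only 11 k$ remain; take 11/20 of Lab S for value 42×11/20 = 23.1.
Total value = 58.1.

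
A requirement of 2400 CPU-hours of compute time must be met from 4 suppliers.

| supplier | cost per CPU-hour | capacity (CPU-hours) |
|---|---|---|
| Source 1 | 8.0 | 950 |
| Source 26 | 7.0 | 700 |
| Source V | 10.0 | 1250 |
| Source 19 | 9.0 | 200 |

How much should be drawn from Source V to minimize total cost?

550

Cheapest first:
Source 26 at 7.0: take all 700 CPU-hours — 1700 still needed.
Source 1 (8.0): use full 950 — 750 CPU-hours to go.
Source 19 (9.0): use full 200 — 550 CPU-hours to go.
Source V at 10.0: take 550 of its 1250 — requirement met.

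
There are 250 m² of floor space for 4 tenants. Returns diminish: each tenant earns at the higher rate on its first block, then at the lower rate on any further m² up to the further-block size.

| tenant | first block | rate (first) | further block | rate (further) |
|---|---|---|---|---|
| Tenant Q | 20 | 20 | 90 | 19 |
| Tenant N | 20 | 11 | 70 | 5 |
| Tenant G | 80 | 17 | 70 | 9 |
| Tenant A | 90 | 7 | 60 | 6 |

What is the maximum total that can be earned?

4050

Rank every tier by rate: Tenant Q/T1 20 > Tenant Q/T2 19 > Tenant G/T1 17 > Tenant N/T1 11 > Tenant G/T2 9 > Tenant A/T1 7 > Tenant A/T2 6 > Tenant N/T2 5.
Tenant Q T1 at 20: fill all 20 — 230 left.
Tenant Q/T2 (19): +90 — 140 left.
Tenant G/T1 (17): +80 — 60 left.
Tenant N/T1 (11): +20 — 40 left.
Tenant G T2 at 9: only 40 left, fill 40.
Total = 20×20 + 19×90 + 17×80 + 11×20 + 9×40 = 4050.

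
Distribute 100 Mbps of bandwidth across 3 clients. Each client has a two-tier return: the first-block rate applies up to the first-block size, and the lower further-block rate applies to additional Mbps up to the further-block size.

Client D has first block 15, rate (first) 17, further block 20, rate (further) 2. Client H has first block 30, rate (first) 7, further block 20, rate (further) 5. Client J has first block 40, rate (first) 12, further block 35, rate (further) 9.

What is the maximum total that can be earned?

1120

Order all 6 blocks by rate: Client D/first 17 > Client J/first 12 > Client J/second 9 > Client H/first 7 > Client H/second 5 > Client D/second 2.
Fill Client D first block (15 at 17) — 85 left.
Client J first at 12: fill all 40 — 45 left.
Fill Client J second block (35 at 9) — 10 left.
Client H/first: +10 of 30 at 7; pool empty.
Total = 17×15 + 12×40 + 9×35 + 7×10 = 1120.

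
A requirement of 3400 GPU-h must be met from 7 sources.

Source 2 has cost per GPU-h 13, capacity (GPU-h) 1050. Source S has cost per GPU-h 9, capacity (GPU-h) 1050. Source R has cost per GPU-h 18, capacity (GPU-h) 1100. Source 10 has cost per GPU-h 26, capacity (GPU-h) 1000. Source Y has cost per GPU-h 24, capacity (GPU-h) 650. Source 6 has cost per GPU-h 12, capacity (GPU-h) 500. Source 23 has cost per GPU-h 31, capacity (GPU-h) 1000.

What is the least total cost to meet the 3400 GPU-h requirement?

Cheapest first:
Source S (9): use full 1050 ; 2350 GPU-h to go.
Take 500 from Source 6 at 12 ; need 1850 more.
Source 2 (13): use full 1050 ; 800 GPU-h to go.
Source R at 18: take 800 of its 1100 ; requirement met.
Source Y, Source 10, Source 23: unused.
Cost = 1050×9 + 500×12 + 1050×13 + 800×18 = 43500.

43500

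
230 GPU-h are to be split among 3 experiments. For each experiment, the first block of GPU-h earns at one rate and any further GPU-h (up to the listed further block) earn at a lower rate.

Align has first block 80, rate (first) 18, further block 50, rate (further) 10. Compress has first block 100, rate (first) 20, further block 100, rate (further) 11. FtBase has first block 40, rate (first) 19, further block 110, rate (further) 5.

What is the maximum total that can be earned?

4310

Rank every tier by rate: Compress/tier1 20 > FtBase/tier1 19 > Align/tier1 18 > Compress/tier2 11 > Align/tier2 10 > FtBase/tier2 5.
Fill Compress tier1 block (100 at 20) — 130 left.
FtBase tier1 at 19: fill all 40 — 90 left.
Fill Align tier1 block (80 at 18) — 10 left.
10 remain; put them into Compress tier2 at 11.
Total = 20×100 + 19×40 + 18×80 + 11×10 = 4310.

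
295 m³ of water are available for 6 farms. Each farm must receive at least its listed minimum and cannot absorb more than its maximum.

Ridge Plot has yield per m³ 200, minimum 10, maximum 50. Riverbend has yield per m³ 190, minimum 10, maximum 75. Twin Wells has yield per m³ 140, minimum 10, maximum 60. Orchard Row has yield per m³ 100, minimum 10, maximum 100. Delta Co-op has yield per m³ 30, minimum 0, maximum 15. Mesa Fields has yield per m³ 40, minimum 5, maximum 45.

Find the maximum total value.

43050

Meeting every minimum uses 10+10+10+10+0+5 = 45 m³, leaving 250.
Highest yield per m³ first: Ridge Plot 200 > Riverbend 190 > Twin Wells 140 > Orchard Row 100 > Mesa Fields 40 > Delta Co-op 30.
Give Ridge Plot 40 more to hit its cap of 50 → 210 left.
Give Riverbend 65 more to hit its cap of 75 → 145 left.
Twin Wells takes 50 more to reach its cap of 60 → 95 left.
Give Orchard Row 90 more to hit its cap of 100 → 5 left.
Mesa Fields: +5 (room for 40) → 10. Pool exhausted.
Total = 200×50 + 190×75 + 140×60 + 100×100 + 40×10 = 43050.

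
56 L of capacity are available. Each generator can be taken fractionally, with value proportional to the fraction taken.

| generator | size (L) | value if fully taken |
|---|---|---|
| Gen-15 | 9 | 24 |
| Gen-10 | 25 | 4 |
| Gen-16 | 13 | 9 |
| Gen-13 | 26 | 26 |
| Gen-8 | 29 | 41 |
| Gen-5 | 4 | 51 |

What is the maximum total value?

Rank by value-to-size ratio: Gen-5 51/4≈12.8, Gen-15 24/9≈2.67, Gen-8 41/29≈1.41, Gen-13 26/26≈1, Gen-16 9/13≈0.692, Gen-10 4/25≈0.16.
Take all of Gen-5 (4 L, value 51) — 52 L left.
All 9 L of Gen-15 fit (value 24) — 43 remain.
Take all of Gen-8 (29 L, value 41) — 14 L left.
14 L left: a 14/26 share of Gen-13 gives 26×14/26 = 14.
Total value = 130.

130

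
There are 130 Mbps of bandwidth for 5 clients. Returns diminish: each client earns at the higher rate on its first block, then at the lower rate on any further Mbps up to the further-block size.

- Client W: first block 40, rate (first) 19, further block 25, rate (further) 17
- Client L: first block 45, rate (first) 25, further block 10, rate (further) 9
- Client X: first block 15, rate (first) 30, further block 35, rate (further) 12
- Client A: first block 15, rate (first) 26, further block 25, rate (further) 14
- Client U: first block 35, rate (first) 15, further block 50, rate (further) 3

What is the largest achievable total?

2980

Order all 10 blocks by rate: Client X/first 30 > Client A/first 26 > Client L/first 25 > Client W/first 19 > Client W/second 17 > Client U/first 15 > Client A/second 14 > Client X/second 12 > Client L/second 9 > Client U/second 3.
Fill Client X first block (15 at 30) ; 115 left.
Client A/first (26): +15 ; 100 left.
Client L first at 25: fill all 45 ; 55 left.
Client W first at 19: fill all 40 ; 15 left.
Client W/second: +15 of 25 at 17; pool empty.
Total = 30×15 + 26×15 + 25×45 + 19×40 + 17×15 = 2980.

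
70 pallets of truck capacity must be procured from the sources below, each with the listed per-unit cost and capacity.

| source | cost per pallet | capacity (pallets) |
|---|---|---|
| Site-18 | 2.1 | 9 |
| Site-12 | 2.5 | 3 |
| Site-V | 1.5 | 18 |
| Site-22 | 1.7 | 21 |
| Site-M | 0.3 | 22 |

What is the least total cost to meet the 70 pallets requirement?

Use sources in increasing cost order.
Take 22 from Site-M at 0.3 — need 48 more.
Site-V (1.5): use full 18 — 30 pallets to go.
Site-22 at 1.7: take all 21 pallets — 9 still needed.
Site-18 at 2.1: take all 9 pallets — 0 still needed.
Site-12: unused.
Cost = 22×0.3 + 18×1.5 + 21×1.7 + 9×2.1 = 88.2.

88.2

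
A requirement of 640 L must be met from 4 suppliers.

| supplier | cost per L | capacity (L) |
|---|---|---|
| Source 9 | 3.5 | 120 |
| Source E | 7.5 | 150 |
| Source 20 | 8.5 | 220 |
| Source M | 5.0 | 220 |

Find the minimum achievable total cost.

Cheapest first:
Source 9 (3.5): use full 120 ; 520 L to go.
Take 220 from Source M at 5.0 ; need 300 more.
Source E at 7.5: take all 150 L ; 150 still needed.
Take 150 from Source 20 at 8.5 to finish.
Cost = 120×3.5 + 220×5.0 + 150×7.5 + 150×8.5 = 3920.

3920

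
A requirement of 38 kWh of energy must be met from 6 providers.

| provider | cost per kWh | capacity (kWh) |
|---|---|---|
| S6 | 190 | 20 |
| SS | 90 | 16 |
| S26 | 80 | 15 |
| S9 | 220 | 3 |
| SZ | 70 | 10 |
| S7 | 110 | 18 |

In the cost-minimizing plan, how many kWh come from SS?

13

Use providers in increasing cost order.
Take 10 from SZ at 70 → need 28 more.
Take 15 from S26 at 80 → need 13 more.
SS (90): take the remaining 13 → done.
S7, S6, S9: unused.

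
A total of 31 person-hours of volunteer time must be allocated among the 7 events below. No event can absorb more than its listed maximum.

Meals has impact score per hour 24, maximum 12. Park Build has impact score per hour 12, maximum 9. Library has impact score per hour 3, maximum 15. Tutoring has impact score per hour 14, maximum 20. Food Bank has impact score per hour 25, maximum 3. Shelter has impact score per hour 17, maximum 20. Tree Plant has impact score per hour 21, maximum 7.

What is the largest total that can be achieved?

663

Rank by impact score per hour: Food Bank 25 > Meals 24 > Tree Plant 21 > Shelter 17 > Tutoring 14 > Park Build 12 > Library 3.
Food Bank takes 3 to reach its cap of 3 — 28 left.
Meals takes 12 to reach its cap of 12 — 16 left.
Tree Plant takes 7 to reach its cap of 7 — 9 left.
Shelter: +9 (room for 20) → 9. Pool exhausted.
Total = 24×12 + 25×3 + 17×9 + 21×7 = 663.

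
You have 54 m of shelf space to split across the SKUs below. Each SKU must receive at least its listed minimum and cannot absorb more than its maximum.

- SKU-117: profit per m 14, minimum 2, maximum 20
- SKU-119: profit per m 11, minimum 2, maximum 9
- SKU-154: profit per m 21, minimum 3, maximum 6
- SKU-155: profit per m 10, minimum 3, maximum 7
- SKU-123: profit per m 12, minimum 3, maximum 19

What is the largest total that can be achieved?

Meeting every minimum uses 2+2+3+3+3 = 13 m, leaving 41.
Order the SKUs by profit per m: SKU-154 21 > SKU-117 14 > SKU-123 12 > SKU-119 11 > SKU-155 10.
Give SKU-154 3 more to hit its cap of 6 — 38 left.
SKU-117 takes 18 more to reach its cap of 20 — 20 left.
SKU-123: +16 to 19 (cap) — 4 left.
Only 4 left; SKU-119 takes them to reach 6.
Total = 14×20 + 11×6 + 21×6 + 10×3 + 12×19 = 730.

730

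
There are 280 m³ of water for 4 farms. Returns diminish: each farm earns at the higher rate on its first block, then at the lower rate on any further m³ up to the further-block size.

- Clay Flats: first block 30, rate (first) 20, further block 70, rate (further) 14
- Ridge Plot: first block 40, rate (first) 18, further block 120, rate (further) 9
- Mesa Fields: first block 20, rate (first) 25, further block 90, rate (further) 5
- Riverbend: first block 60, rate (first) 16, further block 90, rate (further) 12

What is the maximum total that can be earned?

Treat each block as its own option and order by rate: Mesa Fields/T1 25 > Clay Flats/T1 20 > Ridge Plot/T1 18 > Riverbend/T1 16 > Clay Flats/T2 14 > Riverbend/T2 12 > Ridge Plot/T2 9 > Mesa Fields/T2 5.
Mesa Fields/T1 (25): +20 — 260 left.
Fill Clay Flats T1 block (30 at 20) — 230 left.
Ridge Plot T1 at 18: fill all 40 — 190 left.
Riverbend/T1 (16): +60 — 130 left.
Clay Flats/T2 (14): +70 — 60 left.
60 remain; put them into Riverbend T2 at 12.
Total = 25×20 + 20×30 + 18×40 + 16×60 + 14×70 + 12×60 = 4480.

4480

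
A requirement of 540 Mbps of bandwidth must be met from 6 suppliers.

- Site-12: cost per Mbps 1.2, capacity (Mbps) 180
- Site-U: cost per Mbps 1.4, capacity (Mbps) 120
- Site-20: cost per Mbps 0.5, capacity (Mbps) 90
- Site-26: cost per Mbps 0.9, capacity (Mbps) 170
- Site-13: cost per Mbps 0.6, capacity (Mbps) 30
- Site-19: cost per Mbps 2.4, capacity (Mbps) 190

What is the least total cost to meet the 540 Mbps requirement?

Cheapest first:
Take 90 from Site-20 at 0.5 — need 450 more.
Site-13 at 0.6: take all 30 Mbps — 420 still needed.
Take 170 from Site-26 at 0.9 — need 250 more.
Take 180 from Site-12 at 1.2 — need 70 more.
Take 70 from Site-U at 1.4 to finish.
Site-19: unused.
Cost = 90×0.5 + 30×0.6 + 170×0.9 + 180×1.2 + 70×1.4 = 530.

530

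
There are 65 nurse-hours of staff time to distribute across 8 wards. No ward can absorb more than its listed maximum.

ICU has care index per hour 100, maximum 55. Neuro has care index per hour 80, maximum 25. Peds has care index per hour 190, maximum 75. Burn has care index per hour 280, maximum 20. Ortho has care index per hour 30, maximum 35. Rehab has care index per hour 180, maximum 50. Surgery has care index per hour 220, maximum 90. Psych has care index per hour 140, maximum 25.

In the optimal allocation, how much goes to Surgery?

Order the wards by care index per hour: Burn 280 > Surgery 220 > Peds 190 > Rehab 180 > Psych 140 > ICU 100 > Neuro 80 > Ortho 30.
Burn takes 20 to reach its cap of 20 — 45 left.
Surgery has room for 90 but only 45 remain, so it gets 45.

45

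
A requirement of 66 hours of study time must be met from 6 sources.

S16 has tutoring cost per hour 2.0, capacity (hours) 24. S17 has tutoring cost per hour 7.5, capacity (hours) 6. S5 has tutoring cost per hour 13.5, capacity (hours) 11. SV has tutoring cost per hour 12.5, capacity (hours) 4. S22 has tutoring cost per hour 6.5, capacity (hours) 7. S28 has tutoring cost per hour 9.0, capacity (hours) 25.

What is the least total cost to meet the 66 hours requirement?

Fill from the cheapest source first.
Take 24 from S16 at 2.0 — need 42 more.
S22 at 6.5: take all 7 hours — 35 still needed.
S17 (7.5): use full 6 — 29 hours to go.
S28 (9.0): use full 25 — 4 hours to go.
SV at 12.5: take all 4 hours — 0 still needed.
S5: unused.
Cost = 24×2.0 + 7×6.5 + 6×7.5 + 25×9.0 + 4×12.5 = 413.5.

413.5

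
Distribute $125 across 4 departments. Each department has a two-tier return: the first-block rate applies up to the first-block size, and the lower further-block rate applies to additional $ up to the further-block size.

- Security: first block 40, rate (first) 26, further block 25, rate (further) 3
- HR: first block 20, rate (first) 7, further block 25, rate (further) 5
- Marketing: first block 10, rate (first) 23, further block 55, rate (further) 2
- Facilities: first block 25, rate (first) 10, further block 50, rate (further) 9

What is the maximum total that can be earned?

1970

Treat each block as its own option and order by rate: Security/tier1 26 > Marketing/tier1 23 > Facilities/tier1 10 > Facilities/tier2 9 > HR/tier1 7 > HR/tier2 5 > Security/tier2 3 > Marketing/tier2 2.
Security/tier1 (26): +40 — 85 left.
Marketing/tier1 (23): +10 — 75 left.
Fill Facilities tier1 block (25 at 10) — 50 left.
Facilities tier2 at 9: fill all 50 — 0 left.
Total = 26×40 + 23×10 + 10×25 + 9×50 = 1970.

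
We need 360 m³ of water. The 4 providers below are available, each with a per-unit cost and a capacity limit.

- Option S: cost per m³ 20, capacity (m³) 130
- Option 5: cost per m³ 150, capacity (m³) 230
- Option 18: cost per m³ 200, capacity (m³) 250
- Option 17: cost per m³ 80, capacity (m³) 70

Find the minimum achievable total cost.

32200

Use providers in increasing cost order.
Option S at 20: take all 130 m³ → 230 still needed.
Take 70 from Option 17 at 80 → need 160 more.
Option 5 at 150: take 160 of its 230 → requirement met.
Option 18: unused.
Cost = 130×20 + 70×80 + 160×150 = 32200.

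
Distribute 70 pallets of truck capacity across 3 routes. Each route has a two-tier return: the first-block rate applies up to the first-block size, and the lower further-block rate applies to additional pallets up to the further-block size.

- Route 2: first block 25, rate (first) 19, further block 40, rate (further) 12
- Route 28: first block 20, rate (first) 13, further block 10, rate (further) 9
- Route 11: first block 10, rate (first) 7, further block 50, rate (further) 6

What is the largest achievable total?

1035

Treat each block as its own option and order by rate: Route 2/T1 19 > Route 28/T1 13 > Route 2/T2 12 > Route 28/T2 9 > Route 11/T1 7 > Route 11/T2 6.
Route 2/T1 (19): +25 ; 45 left.
Fill Route 28 T1 block (20 at 13) ; 25 left.
25 remain; put them into Route 2 T2 at 12.
Total = 19×25 + 13×20 + 12×25 = 1035.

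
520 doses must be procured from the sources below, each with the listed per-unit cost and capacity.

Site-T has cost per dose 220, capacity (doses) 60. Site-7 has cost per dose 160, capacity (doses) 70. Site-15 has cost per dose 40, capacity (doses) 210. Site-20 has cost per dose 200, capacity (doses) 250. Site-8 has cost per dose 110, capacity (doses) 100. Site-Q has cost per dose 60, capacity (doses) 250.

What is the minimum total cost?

30000

Use sources in increasing cost order.
Site-15 (40): use full 210 → 310 doses to go.
Site-Q at 60: take all 250 doses → 60 still needed.
Take 60 from Site-8 at 110 to finish.
Site-7, Site-20, Site-T: unused.
Cost = 210×40 + 250×60 + 60×110 = 30000.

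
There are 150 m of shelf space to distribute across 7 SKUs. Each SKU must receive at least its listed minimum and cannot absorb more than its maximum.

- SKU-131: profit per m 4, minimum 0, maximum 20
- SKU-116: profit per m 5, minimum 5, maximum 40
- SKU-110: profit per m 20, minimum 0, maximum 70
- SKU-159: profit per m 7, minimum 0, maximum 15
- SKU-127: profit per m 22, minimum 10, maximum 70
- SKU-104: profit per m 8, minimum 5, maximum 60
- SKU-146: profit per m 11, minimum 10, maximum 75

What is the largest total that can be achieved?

2915

Meeting every minimum uses 0+5+0+0+10+5+10 = 30 m, leaving 120.
Highest profit per m first: SKU-127 22 > SKU-110 20 > SKU-146 11 > SKU-104 8 > SKU-159 7 > SKU-116 5 > SKU-131 4.
SKU-127: +60 to 70 (cap) — 60 left.
Only 60 left; SKU-110 takes them to reach 60.
Total = 5×5 + 20×60 + 22×70 + 8×5 + 11×10 = 2915.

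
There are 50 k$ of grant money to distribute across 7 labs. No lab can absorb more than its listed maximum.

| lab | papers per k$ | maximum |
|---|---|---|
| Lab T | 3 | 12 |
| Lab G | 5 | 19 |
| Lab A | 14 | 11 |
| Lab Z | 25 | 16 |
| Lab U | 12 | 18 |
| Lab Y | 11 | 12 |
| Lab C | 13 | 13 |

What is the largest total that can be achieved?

Order the labs by papers per k$: Lab Z 25 > Lab A 14 > Lab C 13 > Lab U 12 > Lab Y 11 > Lab G 5 > Lab T 3.
Lab Z: +16 to 16 (cap) → 34 left.
Lab A takes 11 to reach its cap of 11 → 23 left.
Lab C: +13 to 13 (cap) → 10 left.
Only 10 left; Lab U takes them to reach 10.
Total = 14×11 + 25×16 + 12×10 + 13×13 = 843.

843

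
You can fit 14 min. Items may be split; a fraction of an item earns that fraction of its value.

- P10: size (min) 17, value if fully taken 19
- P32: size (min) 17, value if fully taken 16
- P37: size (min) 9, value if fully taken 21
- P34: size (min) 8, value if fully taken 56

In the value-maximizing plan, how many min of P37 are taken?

6

Rank by value-to-size ratio: P34 56/8≈7, P37 21/9≈2.33, P10 19/17≈1.12, P32 16/17≈0.941.
All 8 min of P34 fit (value 56) → 6 remain.
6 min left: a 6/9 share of P37 gives 21×6/9 = 14.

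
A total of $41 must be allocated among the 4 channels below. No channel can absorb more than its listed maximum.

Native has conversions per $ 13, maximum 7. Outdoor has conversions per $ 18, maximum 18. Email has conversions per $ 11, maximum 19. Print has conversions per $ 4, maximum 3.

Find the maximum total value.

Highest conversions per $ first: Outdoor 18 > Native 13 > Email 11 > Print 4.
Outdoor takes 18 to reach its cap of 18 → 23 left.
Give Native 7 to hit its cap of 7 → 16 left.
Only 16 left; Email takes them to reach 16.
Total = 13×7 + 18×18 + 11×16 = 591.

591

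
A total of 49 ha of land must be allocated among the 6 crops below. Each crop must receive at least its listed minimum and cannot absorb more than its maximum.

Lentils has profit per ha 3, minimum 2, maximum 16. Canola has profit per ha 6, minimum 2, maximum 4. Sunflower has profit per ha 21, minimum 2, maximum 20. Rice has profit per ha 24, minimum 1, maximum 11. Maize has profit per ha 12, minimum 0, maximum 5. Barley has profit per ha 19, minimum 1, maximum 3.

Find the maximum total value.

843

Meeting every minimum uses 2+2+2+1+0+1 = 8 ha, leaving 41.
Rank by profit per ha: Rice 24 > Sunflower 21 > Barley 19 > Maize 12 > Canola 6 > Lentils 3.
Rice takes 10 more to reach its cap of 11 → 31 left.
Sunflower: +18 to 20 (cap) → 13 left.
Barley: +2 to 3 (cap) → 11 left.
Maize takes 5 more to reach its cap of 5 → 6 left.
Canola: +2 to 4 (cap) → 4 left.
Lentils has room for 14 more but only 4 remain, so it gets 6.
Total = 3×6 + 6×4 + 21×20 + 24×11 + 12×5 + 19×3 = 843.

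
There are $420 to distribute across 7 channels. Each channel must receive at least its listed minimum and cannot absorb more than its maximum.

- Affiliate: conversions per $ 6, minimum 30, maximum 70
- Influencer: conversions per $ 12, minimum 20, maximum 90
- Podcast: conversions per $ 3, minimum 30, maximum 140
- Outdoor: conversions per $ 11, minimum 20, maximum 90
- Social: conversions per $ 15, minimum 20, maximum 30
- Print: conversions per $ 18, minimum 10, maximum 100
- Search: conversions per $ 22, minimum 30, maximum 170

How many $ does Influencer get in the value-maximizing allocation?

40

Meeting every minimum uses 30+20+30+20+20+10+30 = 160 $, leaving 260.
Order the channels by conversions per $: Search 22 > Print 18 > Social 15 > Influencer 12 > Outdoor 11 > Affiliate 6 > Podcast 3.
Search takes 140 more to reach its cap of 170 → 120 left.
Print takes 90 more to reach its cap of 100 → 30 left.
Social: +10 to 30 (cap) → 20 left.
Influencer has room for 70 more but only 20 remain, so it gets 40.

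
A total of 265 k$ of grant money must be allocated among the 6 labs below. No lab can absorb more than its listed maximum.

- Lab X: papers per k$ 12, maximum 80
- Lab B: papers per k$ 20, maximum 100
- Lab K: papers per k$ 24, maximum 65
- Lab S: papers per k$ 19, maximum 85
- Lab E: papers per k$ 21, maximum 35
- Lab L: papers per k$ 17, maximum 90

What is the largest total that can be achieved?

5530

Highest papers per k$ first: Lab K 24 > Lab E 21 > Lab B 20 > Lab S 19 > Lab L 17 > Lab X 12.
Lab K takes 65 to reach its cap of 65 — 200 left.
Give Lab E 35 to hit its cap of 35 — 165 left.
Give Lab B 100 to hit its cap of 100 — 65 left.
Lab S has room for 85 but only 65 remain, so it gets 65.
Total = 20×100 + 24×65 + 19×65 + 21×35 = 5530.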